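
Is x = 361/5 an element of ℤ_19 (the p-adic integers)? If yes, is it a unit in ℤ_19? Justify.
x ∈ ℤ_19 but not a unit; v_19(x) = 2 > 0

ℤ_19 = {x ∈ ℚ_19 : v_19(x) ≥ 0} and ℤ_19^× = {x ∈ ℤ_19 : v_19(x) = 0}. Here v_19(361/5) = v_19(num) − v_19(den) = 2; compare against these criteria.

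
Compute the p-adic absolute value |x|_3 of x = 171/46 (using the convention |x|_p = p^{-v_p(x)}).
|171/46|_3 = 1/9

Step 1 — compute v_3(x) by factoring powers of 3 out of the numerator and denominator: v_3(171/46) = 2. Step 2 — apply |x|_p = p^{-v_p(x)} = 3^{-2} = 1/9.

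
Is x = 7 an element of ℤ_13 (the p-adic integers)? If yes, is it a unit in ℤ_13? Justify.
x ∈ ℤ_13^× (unit); v_13(x) = 0

ℤ_13 = {x ∈ ℚ_13 : v_13(x) ≥ 0} and ℤ_13^× = {x ∈ ℤ_13 : v_13(x) = 0}. Here v_13(7) = v_13(num) − v_13(den) = 0; compare against these criteria.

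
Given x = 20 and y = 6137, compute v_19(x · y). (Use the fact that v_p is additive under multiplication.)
v_19(122740) = 2

v_p(x) = 0 (factor: 20 = 19^0 · 20); v_p(y) = 2 (factor: 6137 = 19^2 · 17). Additivity: v_p(xy) = v_p(x) + v_p(y) = 0 + 2 = 2. (Direct check: xy = 122740 = 19^2 · (340).)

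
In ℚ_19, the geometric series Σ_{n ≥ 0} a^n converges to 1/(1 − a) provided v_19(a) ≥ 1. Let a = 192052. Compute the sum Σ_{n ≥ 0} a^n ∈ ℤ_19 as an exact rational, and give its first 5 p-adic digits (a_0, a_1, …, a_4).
Σ a^n = 1/(1 − a) = -1/192051;  first 5 digits = (1, 0, 0, 9, 1)

v_19(a) = 3 ≥ 1, so the series converges in ℤ_19 to 1/(1 − a) = 1/(1 − 192052) = -1/192051. Expand this rational in ℤ_19: compute digits iteratively via d_i = x_i mod 19, x_{i+1} = (x_i − d_i)/19. The first 5 digits are (1, 0, 0, 9, 1).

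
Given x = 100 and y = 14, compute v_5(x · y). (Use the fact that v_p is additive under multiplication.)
v_5(1400) = 2

v_p(x) = 2 (factor: 100 = 5^2 · 4); v_p(y) = 0 (factor: 14 = 5^0 · 14). Additivity: v_p(xy) = v_p(x) + v_p(y) = 2 + 0 = 2. (Direct check: xy = 1400 = 5^2 · (56).)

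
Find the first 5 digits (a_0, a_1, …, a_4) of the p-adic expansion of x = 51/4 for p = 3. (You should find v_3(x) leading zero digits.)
(a_0, …, a_4) = (0, 2, 0, 1, 2)

v_3(51/4) = 1, so a_0 = ... = a_0 = 0. Factor out: x = 3^1 · u with u = 17/4 a unit in ℤ_3. Expand u iteratively via a_{v+i} = u_i mod 3, u_{i+1} = (u_i − a_{v+i})/3:
  u_0 = 17/4;  a_1 = 2;  u_1 = (u_0 − 2)/3 = 3/4
  u_1 = 3/4;  a_2 = 0;  u_2 = (u_1 − 0)/3 = 1/4
  u_2 = 1/4;  a_3 = 1;  u_3 = (u_2 − 1)/3 = -1/4
  u_3 = -1/4;  a_4 = 2;  u_4 = (u_3 − 2)/3 = -3/4
Digits: (0, 2, 0, 1, 2).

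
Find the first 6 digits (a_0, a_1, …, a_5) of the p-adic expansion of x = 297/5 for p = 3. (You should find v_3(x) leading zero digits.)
(a_0, …, a_5) = (0, 0, 0, 1, 1, 1)

v_3(297/5) = 3, so a_0 = ... = a_2 = 0. Factor out: x = 3^3 · u with u = 11/5 a unit in ℤ_3. Expand u iteratively via a_{v+i} = u_i mod 3, u_{i+1} = (u_i − a_{v+i})/3:
  u_0 = 11/5;  a_3 = 1;  u_1 = (u_0 − 1)/3 = 2/5
  u_1 = 2/5;  a_4 = 1;  u_2 = (u_1 − 1)/3 = -1/5
  u_2 = -1/5;  a_5 = 1;  u_3 = (u_2 − 1)/3 = -2/5
Digits: (0, 0, 0, 1, 1, 1).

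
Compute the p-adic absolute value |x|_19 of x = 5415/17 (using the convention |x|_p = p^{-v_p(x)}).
|5415/17|_19 = 1/361

Step 1 — compute v_19(x) by factoring powers of 19 out of the numerator and denominator: v_19(5415/17) = 2. Step 2 — apply |x|_p = p^{-v_p(x)} = 19^{-2} = 1/361.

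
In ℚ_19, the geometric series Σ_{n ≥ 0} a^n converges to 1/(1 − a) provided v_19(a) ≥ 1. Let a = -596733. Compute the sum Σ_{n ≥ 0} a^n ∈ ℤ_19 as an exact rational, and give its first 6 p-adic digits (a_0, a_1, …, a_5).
Σ a^n = 1/(1 − a) = 1/596734;  first 6 digits = (1, 0, 0, 8, 14, 18)

v_19(a) = 3 ≥ 1, so the series converges in ℤ_19 to 1/(1 − a) = 1/(1 − (-596733)) = 1/596734. Expand this rational in ℤ_19: compute digits iteratively via d_i = x_i mod 19, x_{i+1} = (x_i − d_i)/19. The first 6 digits are (1, 0, 0, 8, 14, 18).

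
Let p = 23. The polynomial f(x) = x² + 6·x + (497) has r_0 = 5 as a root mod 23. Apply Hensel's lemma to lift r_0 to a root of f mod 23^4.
r_3 = 11873 (mod 279841)

Hensel: r_{i+1} = r_i − f(r_i)·(f′(r_i))^{-1} mod 23^{i+2}, f′(x) = 2x + 6. Iterate:
  r_0 = 5 (mod 23)
  r_1 = 235 (mod 529)
  r_2 = 11873 (mod 12167)
  r_3 = 11873 (mod 279841)
Final: r = 11873 satisfies f(r) ≡ 0 mod 23^4.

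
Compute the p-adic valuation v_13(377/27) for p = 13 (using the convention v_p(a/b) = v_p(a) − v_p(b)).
v_13(377/27) = 1

Factor powers of 13 from the numerator and denominator of the reduced fraction: 377 = 13^1 · 29 and 27 = 13^0 · 27. Apply v_p(a/b) = v_p(a) − v_p(b): v_13(377/27) = 1 − 0 = 1.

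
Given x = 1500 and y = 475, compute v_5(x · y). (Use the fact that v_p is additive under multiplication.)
v_5(712500) = 5

v_p(x) = 3 (factor: 1500 = 5^3 · 12); v_p(y) = 2 (factor: 475 = 5^2 · 19). Additivity: v_p(xy) = v_p(x) + v_p(y) = 3 + 2 = 5. (Direct check: xy = 712500 = 5^5 · (228).)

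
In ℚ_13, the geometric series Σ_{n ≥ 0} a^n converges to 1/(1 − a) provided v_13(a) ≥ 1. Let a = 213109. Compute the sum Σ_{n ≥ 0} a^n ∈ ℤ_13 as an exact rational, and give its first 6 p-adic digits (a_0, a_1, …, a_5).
Σ a^n = 1/(1 − a) = -1/213108;  first 6 digits = (1, 0, 0, 6, 7, 0)

v_13(a) = 3 ≥ 1, so the series converges in ℤ_13 to 1/(1 − a) = 1/(1 − 213109) = -1/213108. Expand this rational in ℤ_13: compute digits iteratively via d_i = x_i mod 13, x_{i+1} = (x_i − d_i)/13. The first 6 digits are (1, 0, 0, 6, 7, 0).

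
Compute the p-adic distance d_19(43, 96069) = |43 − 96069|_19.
d_19(43, 96069) = 1/6859

Step 1 — x − y = 43 − 96069 = -96026. Step 2 — v_19(-96026) = 3 (factor: -96026 = −(19^3 · 14); the sign does not affect v_p). Step 3 — |x − y|_19 = 19^{-3} = 1/6859.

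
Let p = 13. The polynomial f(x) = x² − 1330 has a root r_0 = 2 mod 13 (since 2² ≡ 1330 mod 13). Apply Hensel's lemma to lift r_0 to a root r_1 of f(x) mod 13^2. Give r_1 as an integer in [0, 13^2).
r_1 = 80 (mod 169)

Hensel's recurrence: r_{i+1} = r_i − f(r_i)·(f′(r_i))^{-1} mod 13^{i+2}, with f′(x) = 2x. Iterate:
  r_0 = 2 (mod 13)
  r_1 = 80 (mod 169)
Final: r_1 = 80, and one checks f(r_1) ≡ 0 mod 13^2.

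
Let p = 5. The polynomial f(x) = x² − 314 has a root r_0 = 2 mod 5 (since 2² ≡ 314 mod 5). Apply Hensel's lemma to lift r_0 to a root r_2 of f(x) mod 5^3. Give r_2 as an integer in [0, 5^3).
r_2 = 117 (mod 125)

Hensel's recurrence: r_{i+1} = r_i − f(r_i)·(f′(r_i))^{-1} mod 5^{i+2}, with f′(x) = 2x. Iterate:
  r_0 = 2 (mod 5)
  r_1 = 17 (mod 25)
  r_2 = 117 (mod 125)
Final: r_2 = 117, and one checks f(r_2) ≡ 0 mod 5^3.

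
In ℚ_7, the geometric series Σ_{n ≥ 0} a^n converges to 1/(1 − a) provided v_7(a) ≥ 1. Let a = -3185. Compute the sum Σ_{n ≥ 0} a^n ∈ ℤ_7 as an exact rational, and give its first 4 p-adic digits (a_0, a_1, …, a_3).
Σ a^n = 1/(1 − a) = 1/3186;  first 4 digits = (1, 0, 5, 4)

v_7(a) = 2 ≥ 1, so the series converges in ℤ_7 to 1/(1 − a) = 1/(1 − (-3185)) = 1/3186. Expand this rational in ℤ_7: compute digits iteratively via d_i = x_i mod 7, x_{i+1} = (x_i − d_i)/7. The first 4 digits are (1, 0, 5, 4).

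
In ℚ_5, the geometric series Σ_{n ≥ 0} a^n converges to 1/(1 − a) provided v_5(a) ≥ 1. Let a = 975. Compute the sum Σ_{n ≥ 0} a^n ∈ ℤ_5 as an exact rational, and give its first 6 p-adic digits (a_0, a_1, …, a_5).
Σ a^n = 1/(1 − a) = -1/974;  first 6 digits = (1, 0, 4, 2, 2, 4)

v_5(a) = 2 ≥ 1, so the series converges in ℤ_5 to 1/(1 − a) = 1/(1 − 975) = -1/974. Expand this rational in ℤ_5: compute digits iteratively via d_i = x_i mod 5, x_{i+1} = (x_i − d_i)/5. The first 6 digits are (1, 0, 4, 2, 2, 4).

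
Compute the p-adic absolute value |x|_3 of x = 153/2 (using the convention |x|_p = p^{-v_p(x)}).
|153/2|_3 = 1/9

Step 1 — compute v_3(x) by factoring powers of 3 out of the numerator and denominator: v_3(153/2) = 2. Step 2 — apply |x|_p = p^{-v_p(x)} = 3^{-2} = 1/9.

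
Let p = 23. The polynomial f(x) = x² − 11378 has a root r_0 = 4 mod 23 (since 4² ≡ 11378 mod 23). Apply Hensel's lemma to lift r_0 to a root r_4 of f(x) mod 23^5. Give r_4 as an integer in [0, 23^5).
r_4 = 2790180 (mod 6436343)

Hensel's recurrence: r_{i+1} = r_i − f(r_i)·(f′(r_i))^{-1} mod 23^{i+2}, with f′(x) = 2x. Iterate:
  r_0 = 4 (mod 23)
  r_1 = 234 (mod 529)
  r_2 = 3937 (mod 12167)
  r_3 = 271611 (mod 279841)
  r_4 = 2790180 (mod 6436343)
Final: r_4 = 2790180, and one checks f(r_4) ≡ 0 mod 23^5.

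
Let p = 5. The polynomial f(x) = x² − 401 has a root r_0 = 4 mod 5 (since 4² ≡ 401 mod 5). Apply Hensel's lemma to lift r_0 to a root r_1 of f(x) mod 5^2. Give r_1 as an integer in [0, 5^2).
r_1 = 24 (mod 25)

Hensel's recurrence: r_{i+1} = r_i − f(r_i)·(f′(r_i))^{-1} mod 5^{i+2}, with f′(x) = 2x. Iterate:
  r_0 = 4 (mod 5)
  r_1 = 24 (mod 25)
Final: r_1 = 24, and one checks f(r_1) ≡ 0 mod 5^2.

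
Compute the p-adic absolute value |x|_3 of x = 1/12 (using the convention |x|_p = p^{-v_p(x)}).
|1/12|_3 = 3

Step 1 — compute v_3(x) by factoring powers of 3 out of the numerator and denominator: v_3(1/12) = -1. Step 2 — apply |x|_p = p^{-v_p(x)} = 3^{1} = 3.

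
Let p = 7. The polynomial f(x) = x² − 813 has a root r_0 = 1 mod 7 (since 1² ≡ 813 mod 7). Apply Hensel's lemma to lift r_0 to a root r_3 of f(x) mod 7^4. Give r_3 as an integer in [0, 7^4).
r_3 = 995 (mod 2401)

Hensel's recurrence: r_{i+1} = r_i − f(r_i)·(f′(r_i))^{-1} mod 7^{i+2}, with f′(x) = 2x. Iterate:
  r_0 = 1 (mod 7)
  r_1 = 15 (mod 49)
  r_2 = 309 (mod 343)
  r_3 = 995 (mod 2401)
Final: r_3 = 995, and one checks f(r_3) ≡ 0 mod 7^4.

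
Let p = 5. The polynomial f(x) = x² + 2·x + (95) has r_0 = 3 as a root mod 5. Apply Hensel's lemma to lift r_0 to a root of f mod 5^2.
r_1 = 8 (mod 25)

Hensel: r_{i+1} = r_i − f(r_i)·(f′(r_i))^{-1} mod 5^{i+2}, f′(x) = 2x + 2. Iterate:
  r_0 = 3 (mod 5)
  r_1 = 8 (mod 25)
Final: r = 8 satisfies f(r) ≡ 0 mod 5^2.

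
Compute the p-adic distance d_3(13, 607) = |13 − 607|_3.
d_3(13, 607) = 1/27

Step 1 — x − y = 13 − 607 = -594. Step 2 — v_3(-594) = 3 (factor: -594 = −(3^3 · 22); the sign does not affect v_p). Step 3 — |x − y|_3 = 3^{-3} = 1/27.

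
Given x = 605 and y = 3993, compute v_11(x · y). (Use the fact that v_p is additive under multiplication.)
v_11(2415765) = 5

v_p(x) = 2 (factor: 605 = 11^2 · 5); v_p(y) = 3 (factor: 3993 = 11^3 · 3). Additivity: v_p(xy) = v_p(x) + v_p(y) = 2 + 3 = 5. (Direct check: xy = 2415765 = 11^5 · (15).)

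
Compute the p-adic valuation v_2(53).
v_2(53) = 0

v_2(n) is the largest exponent k such that 2^k divides n. Factor out: 53 = 2^0 · 53. (Sign doesn't affect v_p.) So v_2(53) = 0.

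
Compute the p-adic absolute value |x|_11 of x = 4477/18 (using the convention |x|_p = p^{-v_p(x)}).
|4477/18|_11 = 1/121

Step 1 — compute v_11(x) by factoring powers of 11 out of the numerator and denominator: v_11(4477/18) = 2. Step 2 — apply |x|_p = p^{-v_p(x)} = 11^{-2} = 1/121.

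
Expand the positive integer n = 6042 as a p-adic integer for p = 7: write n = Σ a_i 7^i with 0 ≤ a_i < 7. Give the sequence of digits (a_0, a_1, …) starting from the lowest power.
(a_0, a_1, …) = (1, 2, 4, 3, 2)

Repeated division by 7 gives the digits low-to-high: 6042 = 1 + 2·7^1 + 4·7^2 + 3·7^3 + 2·7^4. Digit sequence: (1, 2, 4, 3, 2).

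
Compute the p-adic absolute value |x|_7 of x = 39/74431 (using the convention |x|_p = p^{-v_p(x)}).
|39/74431|_7 = 2401

Step 1 — compute v_7(x) by factoring powers of 7 out of the numerator and denominator: v_7(39/74431) = -4. Step 2 — apply |x|_p = p^{-v_p(x)} = 7^{4} = 2401.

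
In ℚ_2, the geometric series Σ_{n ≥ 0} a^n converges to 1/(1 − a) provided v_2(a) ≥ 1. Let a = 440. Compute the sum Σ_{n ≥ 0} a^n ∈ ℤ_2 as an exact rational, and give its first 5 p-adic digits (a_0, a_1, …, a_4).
Σ a^n = 1/(1 − a) = -1/439;  first 5 digits = (1, 0, 0, 1, 1)

v_2(a) = 3 ≥ 1, so the series converges in ℤ_2 to 1/(1 − a) = 1/(1 − 440) = -1/439. Expand this rational in ℤ_2: compute digits iteratively via d_i = x_i mod 2, x_{i+1} = (x_i − d_i)/2. The first 5 digits are (1, 0, 0, 1, 1).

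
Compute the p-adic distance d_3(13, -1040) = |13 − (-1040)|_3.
d_3(13, -1040) = 1/81

Step 1 — x − y = 13 − (-1040) = 1053. Step 2 — v_3(1053) = 4 (factor: 1053 = (3^4 · 13); the sign does not affect v_p). Step 3 — |x − y|_3 = 3^{-4} = 1/81.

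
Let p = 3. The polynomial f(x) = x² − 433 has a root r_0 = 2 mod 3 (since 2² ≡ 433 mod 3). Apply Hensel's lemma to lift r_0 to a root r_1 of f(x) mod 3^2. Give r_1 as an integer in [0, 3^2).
r_1 = 8 (mod 9)

Hensel's recurrence: r_{i+1} = r_i − f(r_i)·(f′(r_i))^{-1} mod 3^{i+2}, with f′(x) = 2x. Iterate:
  r_0 = 2 (mod 3)
  r_1 = 8 (mod 9)
Final: r_1 = 8, and one checks f(r_1) ≡ 0 mod 3^2.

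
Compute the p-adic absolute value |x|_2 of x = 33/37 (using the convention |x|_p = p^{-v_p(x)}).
|33/37|_2 = 1

Step 1 — compute v_2(x) by factoring powers of 2 out of the numerator and denominator: v_2(33/37) = 0. Step 2 — apply |x|_p = p^{-v_p(x)} = 2^{0} = 1.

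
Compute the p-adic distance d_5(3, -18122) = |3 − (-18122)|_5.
d_5(3, -18122) = 1/625

Step 1 — x − y = 3 − (-18122) = 18125. Step 2 — v_5(18125) = 4 (factor: 18125 = (5^4 · 29); the sign does not affect v_p). Step 3 — |x − y|_5 = 5^{-4} = 1/625.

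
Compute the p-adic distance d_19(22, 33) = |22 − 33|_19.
d_19(22, 33) = 1

Step 1 — x − y = 22 − 33 = -11. Step 2 — v_19(-11) = 0 (factor: -11 = −(19^0 · 11); the sign does not affect v_p). Step 3 — |x − y|_19 = 19^{0} = 1.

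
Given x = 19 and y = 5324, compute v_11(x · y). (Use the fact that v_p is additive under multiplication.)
v_11(101156) = 3

v_p(x) = 0 (factor: 19 = 11^0 · 19); v_p(y) = 3 (factor: 5324 = 11^3 · 4). Additivity: v_p(xy) = v_p(x) + v_p(y) = 0 + 3 = 3. (Direct check: xy = 101156 = 11^3 · (76).)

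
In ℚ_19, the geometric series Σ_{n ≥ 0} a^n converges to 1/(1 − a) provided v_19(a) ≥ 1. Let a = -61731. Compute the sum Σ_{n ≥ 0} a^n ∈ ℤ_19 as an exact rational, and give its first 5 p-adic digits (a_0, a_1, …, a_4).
Σ a^n = 1/(1 − a) = 1/61732;  first 5 digits = (1, 0, 0, 10, 18)

v_19(a) = 3 ≥ 1, so the series converges in ℤ_19 to 1/(1 − a) = 1/(1 − (-61731)) = 1/61732. Expand this rational in ℤ_19: compute digits iteratively via d_i = x_i mod 19, x_{i+1} = (x_i − d_i)/19. The first 5 digits are (1, 0, 0, 10, 18).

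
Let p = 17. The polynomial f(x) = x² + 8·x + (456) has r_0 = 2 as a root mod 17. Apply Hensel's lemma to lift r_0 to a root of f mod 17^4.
r_3 = 77029 (mod 83521)

Hensel: r_{i+1} = r_i − f(r_i)·(f′(r_i))^{-1} mod 17^{i+2}, f′(x) = 2x + 8. Iterate:
  r_0 = 2 (mod 17)
  r_1 = 155 (mod 289)
  r_2 = 3334 (mod 4913)
  r_3 = 77029 (mod 83521)
Final: r = 77029 satisfies f(r) ≡ 0 mod 17^4.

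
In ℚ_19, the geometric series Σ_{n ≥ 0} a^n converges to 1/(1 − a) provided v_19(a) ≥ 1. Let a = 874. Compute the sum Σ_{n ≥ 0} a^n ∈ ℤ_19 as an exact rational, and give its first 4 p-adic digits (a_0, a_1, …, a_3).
Σ a^n = 1/(1 − a) = -1/873;  first 4 digits = (1, 8, 9, 15)

v_19(a) = 1 ≥ 1, so the series converges in ℤ_19 to 1/(1 − a) = 1/(1 − 874) = -1/873. Expand this rational in ℤ_19: compute digits iteratively via d_i = x_i mod 19, x_{i+1} = (x_i − d_i)/19. The first 4 digits are (1, 8, 9, 15).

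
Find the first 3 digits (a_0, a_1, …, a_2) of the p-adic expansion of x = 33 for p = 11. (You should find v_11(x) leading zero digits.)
(a_0, …, a_2) = (0, 3, 0)

v_11(33) = 1, so a_0 = ... = a_0 = 0. Factor out: x = 11^1 · u with u = 3 a unit in ℤ_11. Expand u iteratively via a_{v+i} = u_i mod 11, u_{i+1} = (u_i − a_{v+i})/11:
  u_0 = 3;  a_1 = 3;  u_1 = (u_0 − 3)/11 = 0
  u_1 = 0;  a_2 = 0;  u_2 = (u_1 − 0)/11 = 0
Digits: (0, 3, 0).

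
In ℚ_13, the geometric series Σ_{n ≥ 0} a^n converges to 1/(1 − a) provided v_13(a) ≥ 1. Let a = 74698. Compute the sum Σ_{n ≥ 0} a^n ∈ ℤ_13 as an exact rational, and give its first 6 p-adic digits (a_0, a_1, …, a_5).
Σ a^n = 1/(1 − a) = -1/74697;  first 6 digits = (1, 0, 0, 8, 2, 0)

v_13(a) = 3 ≥ 1, so the series converges in ℤ_13 to 1/(1 − a) = 1/(1 − 74698) = -1/74697. Expand this rational in ℤ_13: compute digits iteratively via d_i = x_i mod 13, x_{i+1} = (x_i − d_i)/13. The first 6 digits are (1, 0, 0, 8, 2, 0).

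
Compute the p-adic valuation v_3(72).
v_3(72) = 2

v_3(n) is the largest exponent k such that 3^k divides n. Factor out: 72 = 3^2 · 8. (Sign doesn't affect v_p.) So v_3(72) = 2.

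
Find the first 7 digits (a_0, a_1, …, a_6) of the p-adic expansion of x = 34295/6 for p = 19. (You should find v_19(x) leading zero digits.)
(a_0, …, a_6) = (0, 0, 0, 4, 3, 3, 3)

v_19(34295/6) = 3, so a_0 = ... = a_2 = 0. Factor out: x = 19^3 · u with u = 5/6 a unit in ℤ_19. Expand u iteratively via a_{v+i} = u_i mod 19, u_{i+1} = (u_i − a_{v+i})/19:
  u_0 = 5/6;  a_3 = 4;  u_1 = (u_0 − 4)/19 = -1/6
  u_1 = -1/6;  a_4 = 3;  u_2 = (u_1 − 3)/19 = -1/6
  u_2 = -1/6;  a_5 = 3;  u_3 = (u_2 − 3)/19 = -1/6
  u_3 = -1/6;  a_6 = 3;  u_4 = (u_3 − 3)/19 = -1/6
Digits: (0, 0, 0, 4, 3, 3, 3).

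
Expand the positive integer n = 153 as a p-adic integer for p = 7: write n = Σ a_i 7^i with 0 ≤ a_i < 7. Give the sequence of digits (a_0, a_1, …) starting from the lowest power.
(a_0, a_1, …) = (6, 0, 3)

Repeated division by 7 gives the digits low-to-high: 153 = 6 + 3·7^2. Digit sequence: (6, 0, 3).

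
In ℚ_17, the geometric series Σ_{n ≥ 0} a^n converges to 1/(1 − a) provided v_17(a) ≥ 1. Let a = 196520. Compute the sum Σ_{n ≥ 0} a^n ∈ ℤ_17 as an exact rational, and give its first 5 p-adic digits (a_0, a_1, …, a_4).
Σ a^n = 1/(1 − a) = -1/196519;  first 5 digits = (1, 0, 0, 6, 2)

v_17(a) = 3 ≥ 1, so the series converges in ℤ_17 to 1/(1 − a) = 1/(1 − 196520) = -1/196519. Expand this rational in ℤ_17: compute digits iteratively via d_i = x_i mod 17, x_{i+1} = (x_i − d_i)/17. The first 5 digits are (1, 0, 0, 6, 2).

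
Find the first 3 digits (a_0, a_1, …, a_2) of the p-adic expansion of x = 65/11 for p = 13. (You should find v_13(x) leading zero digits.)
(a_0, …, a_2) = (0, 4, 8)

v_13(65/11) = 1, so a_0 = ... = a_0 = 0. Factor out: x = 13^1 · u with u = 5/11 a unit in ℤ_13. Expand u iteratively via a_{v+i} = u_i mod 13, u_{i+1} = (u_i − a_{v+i})/13:
  u_0 = 5/11;  a_1 = 4;  u_1 = (u_0 − 4)/13 = -3/11
  u_1 = -3/11;  a_2 = 8;  u_2 = (u_1 − 8)/13 = -7/11
Digits: (0, 4, 8).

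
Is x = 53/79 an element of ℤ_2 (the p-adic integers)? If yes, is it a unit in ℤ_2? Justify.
x ∈ ℤ_2^× (unit); v_2(x) = 0

ℤ_2 = {x ∈ ℚ_2 : v_2(x) ≥ 0} and ℤ_2^× = {x ∈ ℤ_2 : v_2(x) = 0}. Here v_2(53/79) = v_2(num) − v_2(den) = 0; compare against these criteria.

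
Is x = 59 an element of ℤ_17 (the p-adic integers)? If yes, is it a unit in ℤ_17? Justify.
x ∈ ℤ_17^× (unit); v_17(x) = 0

ℤ_17 = {x ∈ ℚ_17 : v_17(x) ≥ 0} and ℤ_17^× = {x ∈ ℤ_17 : v_17(x) = 0}. Here v_17(59) = v_17(num) − v_17(den) = 0; compare against these criteria.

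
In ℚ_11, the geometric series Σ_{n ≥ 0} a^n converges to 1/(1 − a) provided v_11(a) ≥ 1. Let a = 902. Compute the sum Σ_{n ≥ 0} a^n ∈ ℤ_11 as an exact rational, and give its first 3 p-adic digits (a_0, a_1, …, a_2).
Σ a^n = 1/(1 − a) = -1/901;  first 3 digits = (1, 5, 10)

v_11(a) = 1 ≥ 1, so the series converges in ℤ_11 to 1/(1 − a) = 1/(1 − 902) = -1/901. Expand this rational in ℤ_11: compute digits iteratively via d_i = x_i mod 11, x_{i+1} = (x_i − d_i)/11. The first 3 digits are (1, 5, 10).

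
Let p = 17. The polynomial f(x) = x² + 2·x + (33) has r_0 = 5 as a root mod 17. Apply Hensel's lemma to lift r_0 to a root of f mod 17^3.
r_2 = 770 (mod 4913)

Hensel: r_{i+1} = r_i − f(r_i)·(f′(r_i))^{-1} mod 17^{i+2}, f′(x) = 2x + 2. Iterate:
  r_0 = 5 (mod 17)
  r_1 = 192 (mod 289)
  r_2 = 770 (mod 4913)
Final: r = 770 satisfies f(r) ≡ 0 mod 17^3.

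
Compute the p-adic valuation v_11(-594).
v_11(-594) = 1

v_11(n) is the largest exponent k such that 11^k divides n. Factor out: -594 = -11^1 · 54. (Sign doesn't affect v_p.) So v_11(-594) = 1.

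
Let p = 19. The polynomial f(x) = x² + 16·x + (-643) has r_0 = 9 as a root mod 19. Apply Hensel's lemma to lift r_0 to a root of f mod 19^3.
r_2 = 5500 (mod 6859)

Hensel: r_{i+1} = r_i − f(r_i)·(f′(r_i))^{-1} mod 19^{i+2}, f′(x) = 2x + 16. Iterate:
  r_0 = 9 (mod 19)
  r_1 = 85 (mod 361)
  r_2 = 5500 (mod 6859)
Final: r = 5500 satisfies f(r) ≡ 0 mod 19^3.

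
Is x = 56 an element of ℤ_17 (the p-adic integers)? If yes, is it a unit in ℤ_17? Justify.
x ∈ ℤ_17^× (unit); v_17(x) = 0

ℤ_17 = {x ∈ ℚ_17 : v_17(x) ≥ 0} and ℤ_17^× = {x ∈ ℤ_17 : v_17(x) = 0}. Here v_17(56) = v_17(num) − v_17(den) = 0; compare against these criteria.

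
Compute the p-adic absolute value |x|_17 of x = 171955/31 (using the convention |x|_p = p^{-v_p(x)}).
|171955/31|_17 = 1/4913

Step 1 — compute v_17(x) by factoring powers of 17 out of the numerator and denominator: v_17(171955/31) = 3. Step 2 — apply |x|_p = p^{-v_p(x)} = 17^{-3} = 1/4913.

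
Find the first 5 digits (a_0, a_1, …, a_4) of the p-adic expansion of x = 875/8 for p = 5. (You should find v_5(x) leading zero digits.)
(a_0, …, a_4) = (0, 0, 0, 4, 0)

v_5(875/8) = 3, so a_0 = ... = a_2 = 0. Factor out: x = 5^3 · u with u = 7/8 a unit in ℤ_5. Expand u iteratively via a_{v+i} = u_i mod 5, u_{i+1} = (u_i − a_{v+i})/5:
  u_0 = 7/8;  a_3 = 4;  u_1 = (u_0 − 4)/5 = -5/8
  u_1 = -5/8;  a_4 = 0;  u_2 = (u_1 − 0)/5 = -1/8
Digits: (0, 0, 0, 4, 0).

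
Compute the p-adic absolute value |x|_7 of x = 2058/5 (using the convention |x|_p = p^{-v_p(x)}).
|2058/5|_7 = 1/343

Step 1 — compute v_7(x) by factoring powers of 7 out of the numerator and denominator: v_7(2058/5) = 3. Step 2 — apply |x|_p = p^{-v_p(x)} = 7^{-3} = 1/343.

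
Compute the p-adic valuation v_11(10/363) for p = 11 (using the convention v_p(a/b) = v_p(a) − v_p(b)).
v_11(10/363) = -2

Factor powers of 11 from the numerator and denominator of the reduced fraction: 10 = 11^0 · 10 and 363 = 11^2 · 3. Apply v_p(a/b) = v_p(a) − v_p(b): v_11(10/363) = 0 − 2 = -2.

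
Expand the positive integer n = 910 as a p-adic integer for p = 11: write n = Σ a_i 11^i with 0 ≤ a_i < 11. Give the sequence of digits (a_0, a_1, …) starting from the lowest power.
(a_0, a_1, …) = (8, 5, 7)

Repeated division by 11 gives the digits low-to-high: 910 = 8 + 5·11^1 + 7·11^2. Digit sequence: (8, 5, 7).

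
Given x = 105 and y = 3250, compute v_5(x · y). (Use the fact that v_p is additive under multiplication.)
v_5(341250) = 4

v_p(x) = 1 (factor: 105 = 5^1 · 21); v_p(y) = 3 (factor: 3250 = 5^3 · 26). Additivity: v_p(xy) = v_p(x) + v_p(y) = 1 + 3 = 4. (Direct check: xy = 341250 = 5^4 · (546).)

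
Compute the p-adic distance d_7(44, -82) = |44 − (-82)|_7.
d_7(44, -82) = 1/7

Step 1 — x − y = 44 − (-82) = 126. Step 2 — v_7(126) = 1 (factor: 126 = (7^1 · 18); the sign does not affect v_p). Step 3 — |x − y|_7 = 7^{-1} = 1/7.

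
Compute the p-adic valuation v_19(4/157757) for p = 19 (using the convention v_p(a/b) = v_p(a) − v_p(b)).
v_19(4/157757) = -3

Factor powers of 19 from the numerator and denominator of the reduced fraction: 4 = 19^0 · 4 and 157757 = 19^3 · 23. Apply v_p(a/b) = v_p(a) − v_p(b): v_19(4/157757) = 0 − 3 = -3.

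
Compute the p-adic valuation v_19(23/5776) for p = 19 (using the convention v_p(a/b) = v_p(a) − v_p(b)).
v_19(23/5776) = -2

Factor powers of 19 from the numerator and denominator of the reduced fraction: 23 = 19^0 · 23 and 5776 = 19^2 · 16. Apply v_p(a/b) = v_p(a) − v_p(b): v_19(23/5776) = 0 − 2 = -2.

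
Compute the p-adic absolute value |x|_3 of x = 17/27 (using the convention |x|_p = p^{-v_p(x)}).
|17/27|_3 = 27

Step 1 — compute v_3(x) by factoring powers of 3 out of the numerator and denominator: v_3(17/27) = -3. Step 2 — apply |x|_p = p^{-v_p(x)} = 3^{3} = 27.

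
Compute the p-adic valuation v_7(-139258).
v_7(-139258) = 4

v_7(n) is the largest exponent k such that 7^k divides n. Factor out: -139258 = -7^4 · 58. (Sign doesn't affect v_p.) So v_7(-139258) = 4.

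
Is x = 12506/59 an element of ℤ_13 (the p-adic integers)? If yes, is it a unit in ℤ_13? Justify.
x ∈ ℤ_13 but not a unit; v_13(x) = 2 > 0

ℤ_13 = {x ∈ ℚ_13 : v_13(x) ≥ 0} and ℤ_13^× = {x ∈ ℤ_13 : v_13(x) = 0}. Here v_13(12506/59) = v_13(num) − v_13(den) = 2; compare against these criteria.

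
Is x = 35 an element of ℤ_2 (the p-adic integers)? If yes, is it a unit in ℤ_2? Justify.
x ∈ ℤ_2^× (unit); v_2(x) = 0

ℤ_2 = {x ∈ ℚ_2 : v_2(x) ≥ 0} and ℤ_2^× = {x ∈ ℤ_2 : v_2(x) = 0}. Here v_2(35) = v_2(num) − v_2(den) = 0; compare against these criteria.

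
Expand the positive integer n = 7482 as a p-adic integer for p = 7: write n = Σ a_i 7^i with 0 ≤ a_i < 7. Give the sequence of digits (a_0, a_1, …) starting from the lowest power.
(a_0, a_1, …) = (6, 4, 5, 0, 3)

Repeated division by 7 gives the digits low-to-high: 7482 = 6 + 4·7^1 + 5·7^2 + 3·7^4. Digit sequence: (6, 4, 5, 0, 3).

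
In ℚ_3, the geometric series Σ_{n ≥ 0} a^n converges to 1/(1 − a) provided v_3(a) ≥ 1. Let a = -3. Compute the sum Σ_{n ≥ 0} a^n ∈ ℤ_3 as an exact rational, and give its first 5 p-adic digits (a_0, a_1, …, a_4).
Σ a^n = 1/(1 − a) = 1/4;  first 5 digits = (1, 2, 0, 2, 0)

v_3(a) = 1 ≥ 1, so the series converges in ℤ_3 to 1/(1 − a) = 1/(1 − (-3)) = 1/4. Expand this rational in ℤ_3: compute digits iteratively via d_i = x_i mod 3, x_{i+1} = (x_i − d_i)/3. The first 5 digits are (1, 2, 0, 2, 0).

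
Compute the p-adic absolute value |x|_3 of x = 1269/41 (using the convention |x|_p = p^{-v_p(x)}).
|1269/41|_3 = 1/27

Step 1 — compute v_3(x) by factoring powers of 3 out of the numerator and denominator: v_3(1269/41) = 3. Step 2 — apply |x|_p = p^{-v_p(x)} = 3^{-3} = 1/27.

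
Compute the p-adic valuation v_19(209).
v_19(209) = 1

v_19(n) is the largest exponent k such that 19^k divides n. Factor out: 209 = 19^1 · 11. (Sign doesn't affect v_p.) So v_19(209) = 1.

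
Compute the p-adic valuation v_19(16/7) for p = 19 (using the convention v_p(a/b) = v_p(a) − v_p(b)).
v_19(16/7) = 0

Factor powers of 19 from the numerator and denominator of the reduced fraction: 16 = 19^0 · 16 and 7 = 19^0 · 7. Apply v_p(a/b) = v_p(a) − v_p(b): v_19(16/7) = 0 − 0 = 0.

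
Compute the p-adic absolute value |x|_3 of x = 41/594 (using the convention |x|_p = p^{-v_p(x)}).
|41/594|_3 = 27

Step 1 — compute v_3(x) by factoring powers of 3 out of the numerator and denominator: v_3(41/594) = -3. Step 2 — apply |x|_p = p^{-v_p(x)} = 3^{3} = 27.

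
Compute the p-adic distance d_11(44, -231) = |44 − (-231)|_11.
d_11(44, -231) = 1/11

Step 1 — x − y = 44 − (-231) = 275. Step 2 — v_11(275) = 1 (factor: 275 = (11^1 · 25); the sign does not affect v_p). Step 3 — |x − y|_11 = 11^{-1} = 1/11.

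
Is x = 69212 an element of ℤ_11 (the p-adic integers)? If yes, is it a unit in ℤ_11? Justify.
x ∈ ℤ_11 but not a unit; v_11(x) = 3 > 0

ℤ_11 = {x ∈ ℚ_11 : v_11(x) ≥ 0} and ℤ_11^× = {x ∈ ℤ_11 : v_11(x) = 0}. Here v_11(69212) = v_11(num) − v_11(den) = 3; compare against these criteria.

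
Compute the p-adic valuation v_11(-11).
v_11(-11) = 1

v_11(n) is the largest exponent k such that 11^k divides n. Factor out: -11 = -11^1 · 1. (Sign doesn't affect v_p.) So v_11(-11) = 1.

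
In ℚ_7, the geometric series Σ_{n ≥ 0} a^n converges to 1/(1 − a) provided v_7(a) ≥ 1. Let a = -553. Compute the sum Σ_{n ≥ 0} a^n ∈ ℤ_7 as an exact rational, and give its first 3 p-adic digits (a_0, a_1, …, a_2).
Σ a^n = 1/(1 − a) = 1/554;  first 3 digits = (1, 5, 6)

v_7(a) = 1 ≥ 1, so the series converges in ℤ_7 to 1/(1 − a) = 1/(1 − (-553)) = 1/554. Expand this rational in ℤ_7: compute digits iteratively via d_i = x_i mod 7, x_{i+1} = (x_i − d_i)/7. The first 3 digits are (1, 5, 6).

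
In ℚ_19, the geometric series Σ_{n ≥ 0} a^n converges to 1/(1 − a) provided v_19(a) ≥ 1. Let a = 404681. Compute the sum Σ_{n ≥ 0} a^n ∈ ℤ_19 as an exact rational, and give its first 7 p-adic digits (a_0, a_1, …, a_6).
Σ a^n = 1/(1 − a) = -1/404680;  first 7 digits = (1, 0, 0, 2, 3, 0, 4)

v_19(a) = 3 ≥ 1, so the series converges in ℤ_19 to 1/(1 − a) = 1/(1 − 404681) = -1/404680. Expand this rational in ℤ_19: compute digits iteratively via d_i = x_i mod 19, x_{i+1} = (x_i − d_i)/19. The first 7 digits are (1, 0, 0, 2, 3, 0, 4).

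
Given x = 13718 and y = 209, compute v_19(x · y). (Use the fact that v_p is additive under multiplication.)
v_19(2867062) = 4

v_p(x) = 3 (factor: 13718 = 19^3 · 2); v_p(y) = 1 (factor: 209 = 19^1 · 11). Additivity: v_p(xy) = v_p(x) + v_p(y) = 3 + 1 = 4. (Direct check: xy = 2867062 = 19^4 · (22).)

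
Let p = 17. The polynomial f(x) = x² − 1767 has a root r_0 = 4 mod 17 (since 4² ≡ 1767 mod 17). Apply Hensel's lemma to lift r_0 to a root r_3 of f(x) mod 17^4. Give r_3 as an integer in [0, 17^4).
r_3 = 37540 (mod 83521)

Hensel's recurrence: r_{i+1} = r_i − f(r_i)·(f′(r_i))^{-1} mod 17^{i+2}, with f′(x) = 2x. Iterate:
  r_0 = 4 (mod 17)
  r_1 = 259 (mod 289)
  r_2 = 3149 (mod 4913)
  r_3 = 37540 (mod 83521)
Final: r_3 = 37540, and one checks f(r_3) ≡ 0 mod 17^4.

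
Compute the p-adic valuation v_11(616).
v_11(616) = 1

v_11(n) is the largest exponent k such that 11^k divides n. Factor out: 616 = 11^1 · 56. (Sign doesn't affect v_p.) So v_11(616) = 1.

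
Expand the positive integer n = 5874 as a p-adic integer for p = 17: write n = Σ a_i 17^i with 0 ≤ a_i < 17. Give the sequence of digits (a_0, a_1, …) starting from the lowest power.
(a_0, a_1, …) = (9, 5, 3, 1)

Repeated division by 17 gives the digits low-to-high: 5874 = 9 + 5·17^1 + 3·17^2 + 1·17^3. Digit sequence: (9, 5, 3, 1).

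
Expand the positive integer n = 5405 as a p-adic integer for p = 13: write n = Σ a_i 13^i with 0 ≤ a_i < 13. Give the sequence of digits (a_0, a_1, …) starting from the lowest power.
(a_0, a_1, …) = (10, 12, 5, 2)

Repeated division by 13 gives the digits low-to-high: 5405 = 10 + 12·13^1 + 5·13^2 + 2·13^3. Digit sequence: (10, 12, 5, 2).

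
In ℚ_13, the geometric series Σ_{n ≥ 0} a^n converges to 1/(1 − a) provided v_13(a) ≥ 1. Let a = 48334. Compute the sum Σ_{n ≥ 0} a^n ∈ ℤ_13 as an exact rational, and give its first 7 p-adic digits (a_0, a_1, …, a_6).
Σ a^n = 1/(1 − a) = -1/48333;  first 7 digits = (1, 0, 0, 9, 1, 0, 3)

v_13(a) = 3 ≥ 1, so the series converges in ℤ_13 to 1/(1 − a) = 1/(1 − 48334) = -1/48333. Expand this rational in ℤ_13: compute digits iteratively via d_i = x_i mod 13, x_{i+1} = (x_i − d_i)/13. The first 7 digits are (1, 0, 0, 9, 1, 0, 3).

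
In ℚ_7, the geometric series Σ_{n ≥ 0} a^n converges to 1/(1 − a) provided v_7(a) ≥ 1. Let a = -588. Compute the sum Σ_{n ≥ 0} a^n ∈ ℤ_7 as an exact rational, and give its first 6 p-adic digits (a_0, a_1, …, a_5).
Σ a^n = 1/(1 − a) = 1/589;  first 6 digits = (1, 0, 2, 5, 3, 6)

v_7(a) = 2 ≥ 1, so the series converges in ℤ_7 to 1/(1 − a) = 1/(1 − (-588)) = 1/589. Expand this rational in ℤ_7: compute digits iteratively via d_i = x_i mod 7, x_{i+1} = (x_i − d_i)/7. The first 6 digits are (1, 0, 2, 5, 3, 6).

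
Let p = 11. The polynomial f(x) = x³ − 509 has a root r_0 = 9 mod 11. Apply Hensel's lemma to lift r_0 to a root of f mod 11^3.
r_2 = 31 (mod 1331)

Hensel: r_{i+1} = r_i − f(r_i)/f′(r_i) mod 11^{i+2}, where f′(x) = 3x². Iterate:
  r_0 = 9 (mod 11)
  r_1 = 31 (mod 121)
  r_2 = 31 (mod 1331)
Final: r = 31 with f(r) ≡ 0 mod 11^3.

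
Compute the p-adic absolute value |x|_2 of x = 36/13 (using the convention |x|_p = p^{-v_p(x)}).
|36/13|_2 = 1/4

Step 1 — compute v_2(x) by factoring powers of 2 out of the numerator and denominator: v_2(36/13) = 2. Step 2 — apply |x|_p = p^{-v_p(x)} = 2^{-2} = 1/4.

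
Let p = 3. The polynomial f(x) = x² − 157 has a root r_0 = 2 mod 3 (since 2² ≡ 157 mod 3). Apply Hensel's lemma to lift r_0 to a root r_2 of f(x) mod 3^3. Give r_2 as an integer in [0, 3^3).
r_2 = 20 (mod 27)

Hensel's recurrence: r_{i+1} = r_i − f(r_i)·(f′(r_i))^{-1} mod 3^{i+2}, with f′(x) = 2x. Iterate:
  r_0 = 2 (mod 3)
  r_1 = 2 (mod 9)
  r_2 = 20 (mod 27)
Final: r_2 = 20, and one checks f(r_2) ≡ 0 mod 3^3.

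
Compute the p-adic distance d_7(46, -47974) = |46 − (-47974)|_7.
d_7(46, -47974) = 1/2401

Step 1 — x − y = 46 − (-47974) = 48020. Step 2 — v_7(48020) = 4 (factor: 48020 = (7^4 · 20); the sign does not affect v_p). Step 3 — |x − y|_7 = 7^{-4} = 1/2401.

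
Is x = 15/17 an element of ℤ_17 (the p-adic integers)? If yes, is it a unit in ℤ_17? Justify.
x ∉ ℤ_17 (v_17(x) = -1 < 0)

ℤ_17 = {x ∈ ℚ_17 : v_17(x) ≥ 0} and ℤ_17^× = {x ∈ ℤ_17 : v_17(x) = 0}. Here v_17(15/17) = v_17(num) − v_17(den) = -1; compare against these criteria.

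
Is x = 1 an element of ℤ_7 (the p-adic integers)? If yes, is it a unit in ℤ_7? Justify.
x ∈ ℤ_7^× (unit); v_7(x) = 0

ℤ_7 = {x ∈ ℚ_7 : v_7(x) ≥ 0} and ℤ_7^× = {x ∈ ℤ_7 : v_7(x) = 0}. Here v_7(1) = v_7(num) − v_7(den) = 0; compare against these criteria.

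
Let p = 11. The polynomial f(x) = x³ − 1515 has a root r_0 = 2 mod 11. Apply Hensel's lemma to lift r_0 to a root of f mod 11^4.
r_3 = 6712 (mod 14641)

Hensel: r_{i+1} = r_i − f(r_i)/f′(r_i) mod 11^{i+2}, where f′(x) = 3x². Iterate:
  r_0 = 2 (mod 11)
  r_1 = 57 (mod 121)
  r_2 = 57 (mod 1331)
  r_3 = 6712 (mod 14641)
Final: r = 6712 with f(r) ≡ 0 mod 11^4.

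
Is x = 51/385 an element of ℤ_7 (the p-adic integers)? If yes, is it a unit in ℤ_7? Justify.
x ∉ ℤ_7 (v_7(x) = -1 < 0)

ℤ_7 = {x ∈ ℚ_7 : v_7(x) ≥ 0} and ℤ_7^× = {x ∈ ℤ_7 : v_7(x) = 0}. Here v_7(51/385) = v_7(num) − v_7(den) = -1; compare against these criteria.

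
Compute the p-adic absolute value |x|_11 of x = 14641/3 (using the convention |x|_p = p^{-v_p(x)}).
|14641/3|_11 = 1/14641

Step 1 — compute v_11(x) by factoring powers of 11 out of the numerator and denominator: v_11(14641/3) = 4. Step 2 — apply |x|_p = p^{-v_p(x)} = 11^{-4} = 1/14641.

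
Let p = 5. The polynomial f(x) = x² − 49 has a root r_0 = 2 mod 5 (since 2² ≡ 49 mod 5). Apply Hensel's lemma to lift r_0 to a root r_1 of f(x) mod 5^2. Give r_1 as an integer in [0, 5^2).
r_1 = 7 (mod 25)

Hensel's recurrence: r_{i+1} = r_i − f(r_i)·(f′(r_i))^{-1} mod 5^{i+2}, with f′(x) = 2x. Iterate:
  r_0 = 2 (mod 5)
  r_1 = 7 (mod 25)
Final: r_1 = 7, and one checks f(r_1) ≡ 0 mod 5^2.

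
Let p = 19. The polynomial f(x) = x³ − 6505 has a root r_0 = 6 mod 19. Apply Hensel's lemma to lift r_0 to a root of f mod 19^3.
r_2 = 1545 (mod 6859)

Hensel: r_{i+1} = r_i − f(r_i)/f′(r_i) mod 19^{i+2}, where f′(x) = 3x². Iterate:
  r_0 = 6 (mod 19)
  r_1 = 101 (mod 361)
  r_2 = 1545 (mod 6859)
Final: r = 1545 with f(r) ≡ 0 mod 19^3.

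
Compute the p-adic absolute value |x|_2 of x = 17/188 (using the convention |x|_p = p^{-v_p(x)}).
|17/188|_2 = 4

Step 1 — compute v_2(x) by factoring powers of 2 out of the numerator and denominator: v_2(17/188) = -2. Step 2 — apply |x|_p = p^{-v_p(x)} = 2^{2} = 4.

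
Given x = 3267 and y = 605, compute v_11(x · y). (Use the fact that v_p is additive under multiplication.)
v_11(1976535) = 4

v_p(x) = 2 (factor: 3267 = 11^2 · 27); v_p(y) = 2 (factor: 605 = 11^2 · 5). Additivity: v_p(xy) = v_p(x) + v_p(y) = 2 + 2 = 4. (Direct check: xy = 1976535 = 11^4 · (135).)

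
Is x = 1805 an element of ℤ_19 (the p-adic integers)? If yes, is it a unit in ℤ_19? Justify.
x ∈ ℤ_19 but not a unit; v_19(x) = 2 > 0

ℤ_19 = {x ∈ ℚ_19 : v_19(x) ≥ 0} and ℤ_19^× = {x ∈ ℤ_19 : v_19(x) = 0}. Here v_19(1805) = v_19(num) − v_19(den) = 2; compare against these criteria.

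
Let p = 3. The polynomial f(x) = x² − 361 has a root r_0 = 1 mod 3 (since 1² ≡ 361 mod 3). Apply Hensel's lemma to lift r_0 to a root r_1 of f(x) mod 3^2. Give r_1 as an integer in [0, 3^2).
r_1 = 1 (mod 9)

Hensel's recurrence: r_{i+1} = r_i − f(r_i)·(f′(r_i))^{-1} mod 3^{i+2}, with f′(x) = 2x. Iterate:
  r_0 = 1 (mod 3)
  r_1 = 1 (mod 9)
Final: r_1 = 1, and one checks f(r_1) ≡ 0 mod 3^2.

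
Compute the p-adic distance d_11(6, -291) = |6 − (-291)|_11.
d_11(6, -291) = 1/11

Step 1 — x − y = 6 − (-291) = 297. Step 2 — v_11(297) = 1 (factor: 297 = (11^1 · 27); the sign does not affect v_p). Step 3 — |x − y|_11 = 11^{-1} = 1/11.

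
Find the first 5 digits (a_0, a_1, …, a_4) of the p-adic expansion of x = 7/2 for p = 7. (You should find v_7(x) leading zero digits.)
(a_0, …, a_4) = (0, 4, 3, 3, 3)

v_7(7/2) = 1, so a_0 = ... = a_0 = 0. Factor out: x = 7^1 · u with u = 1/2 a unit in ℤ_7. Expand u iteratively via a_{v+i} = u_i mod 7, u_{i+1} = (u_i − a_{v+i})/7:
  u_0 = 1/2;  a_1 = 4;  u_1 = (u_0 − 4)/7 = -1/2
  u_1 = -1/2;  a_2 = 3;  u_2 = (u_1 − 3)/7 = -1/2
  u_2 = -1/2;  a_3 = 3;  u_3 = (u_2 − 3)/7 = -1/2
  u_3 = -1/2;  a_4 = 3;  u_4 = (u_3 − 3)/7 = -1/2
Digits: (0, 4, 3, 3, 3).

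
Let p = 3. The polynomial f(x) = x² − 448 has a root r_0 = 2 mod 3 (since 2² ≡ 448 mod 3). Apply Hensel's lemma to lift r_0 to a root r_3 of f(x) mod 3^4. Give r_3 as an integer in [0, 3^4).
r_3 = 23 (mod 81)

Hensel's recurrence: r_{i+1} = r_i − f(r_i)·(f′(r_i))^{-1} mod 3^{i+2}, with f′(x) = 2x. Iterate:
  r_0 = 2 (mod 3)
  r_1 = 5 (mod 9)
  r_2 = 23 (mod 27)
  r_3 = 23 (mod 81)
Final: r_3 = 23, and one checks f(r_3) ≡ 0 mod 3^4.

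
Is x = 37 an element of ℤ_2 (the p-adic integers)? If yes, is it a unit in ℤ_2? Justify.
x ∈ ℤ_2^× (unit); v_2(x) = 0

ℤ_2 = {x ∈ ℚ_2 : v_2(x) ≥ 0} and ℤ_2^× = {x ∈ ℤ_2 : v_2(x) = 0}. Here v_2(37) = v_2(num) − v_2(den) = 0; compare against these criteria.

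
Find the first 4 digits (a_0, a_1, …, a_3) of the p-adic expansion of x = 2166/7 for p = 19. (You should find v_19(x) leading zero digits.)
(a_0, …, a_3) = (0, 0, 9, 5)

v_19(2166/7) = 2, so a_0 = ... = a_1 = 0. Factor out: x = 19^2 · u with u = 6/7 a unit in ℤ_19. Expand u iteratively via a_{v+i} = u_i mod 19, u_{i+1} = (u_i − a_{v+i})/19:
  u_0 = 6/7;  a_2 = 9;  u_1 = (u_0 − 9)/19 = -3/7
  u_1 = -3/7;  a_3 = 5;  u_2 = (u_1 − 5)/19 = -2/7
Digits: (0, 0, 9, 5).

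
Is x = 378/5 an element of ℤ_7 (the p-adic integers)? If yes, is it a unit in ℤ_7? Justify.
x ∈ ℤ_7 but not a unit; v_7(x) = 1 > 0

ℤ_7 = {x ∈ ℚ_7 : v_7(x) ≥ 0} and ℤ_7^× = {x ∈ ℤ_7 : v_7(x) = 0}. Here v_7(378/5) = v_7(num) − v_7(den) = 1; compare against these criteria.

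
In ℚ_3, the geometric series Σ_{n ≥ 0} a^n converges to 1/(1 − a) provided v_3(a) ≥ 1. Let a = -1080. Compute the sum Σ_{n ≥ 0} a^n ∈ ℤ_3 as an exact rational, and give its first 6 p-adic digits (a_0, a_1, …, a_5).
Σ a^n = 1/(1 − a) = 1/1081;  first 6 digits = (1, 0, 0, 2, 1, 1)

v_3(a) = 3 ≥ 1, so the series converges in ℤ_3 to 1/(1 − a) = 1/(1 − (-1080)) = 1/1081. Expand this rational in ℤ_3: compute digits iteratively via d_i = x_i mod 3, x_{i+1} = (x_i − d_i)/3. The first 6 digits are (1, 0, 0, 2, 1, 1).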